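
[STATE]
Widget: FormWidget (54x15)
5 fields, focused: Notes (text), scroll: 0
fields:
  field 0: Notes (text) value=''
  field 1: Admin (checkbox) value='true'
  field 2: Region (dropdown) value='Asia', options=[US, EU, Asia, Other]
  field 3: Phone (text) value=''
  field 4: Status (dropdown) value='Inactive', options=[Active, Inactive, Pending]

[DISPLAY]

> Notes:      [                                      ]
  Admin:      [x]                                     
  Region:     [Asia                                 ▼]
  Phone:      [                                      ]
  Status:     [Inactive                             ▼]
                                                      
                                                      
                                                      
                                                      
                                                      
                                                      
                                                      
                                                      
                                                      
                                                      


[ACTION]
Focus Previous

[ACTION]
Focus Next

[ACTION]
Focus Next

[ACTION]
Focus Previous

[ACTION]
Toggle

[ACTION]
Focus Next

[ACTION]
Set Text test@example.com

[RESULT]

  Notes:      [                                      ]
> Admin:      [x]                                     
  Region:     [Asia                                 ▼]
  Phone:      [                                      ]
  Status:     [Inactive                             ▼]
                                                      
                                                      
                                                      
                                                      
                                                      
                                                      
                                                      
                                                      
                                                      
                                                      


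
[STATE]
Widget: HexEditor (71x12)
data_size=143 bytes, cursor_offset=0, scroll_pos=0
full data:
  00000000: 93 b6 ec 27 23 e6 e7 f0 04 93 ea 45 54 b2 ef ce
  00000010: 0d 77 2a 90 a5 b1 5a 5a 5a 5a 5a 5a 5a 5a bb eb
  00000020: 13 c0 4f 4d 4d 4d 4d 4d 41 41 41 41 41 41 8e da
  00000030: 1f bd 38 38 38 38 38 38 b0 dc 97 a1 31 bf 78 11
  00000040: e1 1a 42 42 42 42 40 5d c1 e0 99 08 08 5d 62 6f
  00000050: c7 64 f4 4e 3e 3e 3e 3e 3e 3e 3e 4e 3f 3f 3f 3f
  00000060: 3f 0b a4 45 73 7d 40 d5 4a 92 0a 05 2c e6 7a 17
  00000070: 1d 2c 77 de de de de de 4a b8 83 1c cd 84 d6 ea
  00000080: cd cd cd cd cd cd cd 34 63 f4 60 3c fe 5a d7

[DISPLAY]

00000000  93 b6 ec 27 23 e6 e7 f0  04 93 ea 45 54 b2 ef ce  |...'#.....
00000010  0d 77 2a 90 a5 b1 5a 5a  5a 5a 5a 5a 5a 5a bb eb  |.w*...ZZZZ
00000020  13 c0 4f 4d 4d 4d 4d 4d  41 41 41 41 41 41 8e da  |..OMMMMMAA
00000030  1f bd 38 38 38 38 38 38  b0 dc 97 a1 31 bf 78 11  |..888888..
00000040  e1 1a 42 42 42 42 40 5d  c1 e0 99 08 08 5d 62 6f  |..BBBB@]..
00000050  c7 64 f4 4e 3e 3e 3e 3e  3e 3e 3e 4e 3f 3f 3f 3f  |.d.N>>>>>>
00000060  3f 0b a4 45 73 7d 40 d5  4a 92 0a 05 2c e6 7a 17  |?..Es}@.J.
00000070  1d 2c 77 de de de de de  4a b8 83 1c cd 84 d6 ea  |.,w.....J.
00000080  cd cd cd cd cd cd cd 34  63 f4 60 3c fe 5a d7     |.......4c.
                                                                       
                                                                       
                                                                       


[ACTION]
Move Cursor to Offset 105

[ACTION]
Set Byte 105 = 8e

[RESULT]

00000000  93 b6 ec 27 23 e6 e7 f0  04 93 ea 45 54 b2 ef ce  |...'#.....
00000010  0d 77 2a 90 a5 b1 5a 5a  5a 5a 5a 5a 5a 5a bb eb  |.w*...ZZZZ
00000020  13 c0 4f 4d 4d 4d 4d 4d  41 41 41 41 41 41 8e da  |..OMMMMMAA
00000030  1f bd 38 38 38 38 38 38  b0 dc 97 a1 31 bf 78 11  |..888888..
00000040  e1 1a 42 42 42 42 40 5d  c1 e0 99 08 08 5d 62 6f  |..BBBB@]..
00000050  c7 64 f4 4e 3e 3e 3e 3e  3e 3e 3e 4e 3f 3f 3f 3f  |.d.N>>>>>>
00000060  3f 0b a4 45 73 7d 40 d5  4a 8E 0a 05 2c e6 7a 17  |?..Es}@.J.
00000070  1d 2c 77 de de de de de  4a b8 83 1c cd 84 d6 ea  |.,w.....J.
00000080  cd cd cd cd cd cd cd 34  63 f4 60 3c fe 5a d7     |.......4c.
                                                                       
                                                                       
                                                                       


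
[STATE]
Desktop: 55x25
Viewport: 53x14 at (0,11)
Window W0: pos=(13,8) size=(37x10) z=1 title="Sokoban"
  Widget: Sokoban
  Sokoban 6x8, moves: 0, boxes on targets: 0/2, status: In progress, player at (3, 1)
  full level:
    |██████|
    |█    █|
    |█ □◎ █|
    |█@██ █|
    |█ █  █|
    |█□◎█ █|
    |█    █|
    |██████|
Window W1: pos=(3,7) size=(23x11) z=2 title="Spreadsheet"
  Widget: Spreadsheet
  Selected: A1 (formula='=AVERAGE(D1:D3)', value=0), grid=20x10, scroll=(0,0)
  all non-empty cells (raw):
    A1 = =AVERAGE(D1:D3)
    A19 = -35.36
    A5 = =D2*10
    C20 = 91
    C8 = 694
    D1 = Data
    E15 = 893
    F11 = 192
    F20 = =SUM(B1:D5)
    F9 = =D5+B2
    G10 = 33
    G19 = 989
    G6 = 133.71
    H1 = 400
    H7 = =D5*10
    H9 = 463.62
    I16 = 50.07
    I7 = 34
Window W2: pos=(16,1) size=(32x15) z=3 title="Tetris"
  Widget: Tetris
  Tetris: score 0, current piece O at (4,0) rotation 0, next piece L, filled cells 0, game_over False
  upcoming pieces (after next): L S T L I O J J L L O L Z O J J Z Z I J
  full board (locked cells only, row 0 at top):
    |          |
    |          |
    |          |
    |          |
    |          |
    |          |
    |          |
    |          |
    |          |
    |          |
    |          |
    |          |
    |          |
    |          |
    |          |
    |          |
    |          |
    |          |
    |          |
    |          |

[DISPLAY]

   ┃       A    ┃          │0                  ┃ ┃   
   ┃------------┃          │                   ┃ ┃   
   ┃  1      [0]┃          │                   ┃ ┃   
   ┃  2        0┃          │                   ┃ ┃   
   ┃  3        0┗━━━━━━━━━━━━━━━━━━━━━━━━━━━━━━┛ ┃   
   ┃  4        0       0 ┃                       ┃   
   ┗━━━━━━━━━━━━━━━━━━━━━┛━━━━━━━━━━━━━━━━━━━━━━━┛   
                                                     
                                                     
                                                     
                                                     
                                                     
                                                     
                                                     


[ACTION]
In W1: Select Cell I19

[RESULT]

   ┃       A    ┃          │0                  ┃ ┃   
   ┃------------┃          │                   ┃ ┃   
   ┃  1        0┃          │                   ┃ ┃   
   ┃  2        0┃          │                   ┃ ┃   
   ┃  3        0┗━━━━━━━━━━━━━━━━━━━━━━━━━━━━━━┛ ┃   
   ┃  4        0       0 ┃                       ┃   
   ┗━━━━━━━━━━━━━━━━━━━━━┛━━━━━━━━━━━━━━━━━━━━━━━┛   
                                                     
                                                     
                                                     
                                                     
                                                     
                                                     
                                                     


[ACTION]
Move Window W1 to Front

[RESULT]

   ┃       A       B     ┃ │0                  ┃ ┃   
   ┃---------------------┃ │                   ┃ ┃   
   ┃  1        0       0 ┃ │                   ┃ ┃   
   ┃  2        0       0 ┃ │                   ┃ ┃   
   ┃  3        0       0 ┃━━━━━━━━━━━━━━━━━━━━━┛ ┃   
   ┃  4        0       0 ┃                       ┃   
   ┗━━━━━━━━━━━━━━━━━━━━━┛━━━━━━━━━━━━━━━━━━━━━━━┛   
                                                     
                                                     
                                                     
                                                     
                                                     
                                                     
                                                     


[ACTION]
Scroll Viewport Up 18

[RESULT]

                                                     
                ┏━━━━━━━━━━━━━━━━━━━━━━━━━━━━━━┓     
                ┃ Tetris                       ┃     
                ┠──────────────────────────────┨     
                ┃          │Next:              ┃     
                ┃          │  ▒                ┃     
                ┃          │▒▒▒                ┃     
   ┏━━━━━━━━━━━━━━━━━━━━━┓ │                   ┃     
   ┃ Spreadsheet         ┃ │                   ┃━┓   
   ┠─────────────────────┨ │                   ┃ ┃   
   ┃I19:                 ┃ │Score:             ┃─┨   
   ┃       A       B     ┃ │0                  ┃ ┃   
   ┃---------------------┃ │                   ┃ ┃   
   ┃  1        0       0 ┃ │                   ┃ ┃   


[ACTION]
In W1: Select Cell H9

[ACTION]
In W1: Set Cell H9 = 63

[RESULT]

                                                     
                ┏━━━━━━━━━━━━━━━━━━━━━━━━━━━━━━┓     
                ┃ Tetris                       ┃     
                ┠──────────────────────────────┨     
                ┃          │Next:              ┃     
                ┃          │  ▒                ┃     
                ┃          │▒▒▒                ┃     
   ┏━━━━━━━━━━━━━━━━━━━━━┓ │                   ┃     
   ┃ Spreadsheet         ┃ │                   ┃━┓   
   ┠─────────────────────┨ │                   ┃ ┃   
   ┃H9: 63               ┃ │Score:             ┃─┨   
   ┃       A       B     ┃ │0                  ┃ ┃   
   ┃---------------------┃ │                   ┃ ┃   
   ┃  1        0       0 ┃ │                   ┃ ┃   


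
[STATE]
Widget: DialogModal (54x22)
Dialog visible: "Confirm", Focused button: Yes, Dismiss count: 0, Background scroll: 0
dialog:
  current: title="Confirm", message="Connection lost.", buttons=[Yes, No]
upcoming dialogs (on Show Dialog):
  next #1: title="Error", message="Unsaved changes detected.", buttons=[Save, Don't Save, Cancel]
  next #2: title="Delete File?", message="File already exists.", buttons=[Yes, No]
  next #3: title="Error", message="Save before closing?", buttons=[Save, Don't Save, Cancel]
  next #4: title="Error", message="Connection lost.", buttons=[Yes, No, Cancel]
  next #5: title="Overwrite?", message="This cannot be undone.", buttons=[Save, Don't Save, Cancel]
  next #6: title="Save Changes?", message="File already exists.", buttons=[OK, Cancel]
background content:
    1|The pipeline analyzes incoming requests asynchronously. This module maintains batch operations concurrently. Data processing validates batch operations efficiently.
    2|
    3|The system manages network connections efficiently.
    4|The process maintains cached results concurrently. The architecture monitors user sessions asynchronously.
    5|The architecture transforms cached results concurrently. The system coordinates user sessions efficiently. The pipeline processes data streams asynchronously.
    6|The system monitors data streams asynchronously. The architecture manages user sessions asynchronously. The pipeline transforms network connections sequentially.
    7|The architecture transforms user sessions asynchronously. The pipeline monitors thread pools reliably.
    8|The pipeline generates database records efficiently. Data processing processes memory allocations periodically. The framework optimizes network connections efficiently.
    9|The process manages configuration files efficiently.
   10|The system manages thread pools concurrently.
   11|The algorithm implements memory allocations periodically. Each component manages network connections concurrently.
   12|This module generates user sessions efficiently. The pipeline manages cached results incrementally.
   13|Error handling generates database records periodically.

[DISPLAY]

The pipeline analyzes incoming requests asynchronously
                                                      
The system manages network connections efficiently.   
The process maintains cached results concurrently. The
The architecture transforms cached results concurrentl
The system monitors data streams asynchronously. The a
The architecture transforms user sessions asynchronous
The pipeline generates database records efficiently. D
The process manag┌──────────────────┐es efficiently.  
The system manage│     Confirm      │rrently.         
The algorithm imp│ Connection lost. │ations periodical
This module gener│    [Yes]  No     │fficiently. The p
Error handling ge└──────────────────┘ords periodically
                                                      
                                                      
                                                      
                                                      
                                                      
                                                      
                                                      
                                                      
                                                      


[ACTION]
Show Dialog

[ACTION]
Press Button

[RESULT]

The pipeline analyzes incoming requests asynchronously
                                                      
The system manages network connections efficiently.   
The process maintains cached results concurrently. The
The architecture transforms cached results concurrentl
The system monitors data streams asynchronously. The a
The architecture transforms user sessions asynchronous
The pipeline generates database records efficiently. D
The process manages configuration files efficiently.  
The system manages thread pools concurrently.         
The algorithm implements memory allocations periodical
This module generates user sessions efficiently. The p
Error handling generates database records periodically
                                                      
                                                      
                                                      
                                                      
                                                      
                                                      
                                                      
                                                      
                                                      


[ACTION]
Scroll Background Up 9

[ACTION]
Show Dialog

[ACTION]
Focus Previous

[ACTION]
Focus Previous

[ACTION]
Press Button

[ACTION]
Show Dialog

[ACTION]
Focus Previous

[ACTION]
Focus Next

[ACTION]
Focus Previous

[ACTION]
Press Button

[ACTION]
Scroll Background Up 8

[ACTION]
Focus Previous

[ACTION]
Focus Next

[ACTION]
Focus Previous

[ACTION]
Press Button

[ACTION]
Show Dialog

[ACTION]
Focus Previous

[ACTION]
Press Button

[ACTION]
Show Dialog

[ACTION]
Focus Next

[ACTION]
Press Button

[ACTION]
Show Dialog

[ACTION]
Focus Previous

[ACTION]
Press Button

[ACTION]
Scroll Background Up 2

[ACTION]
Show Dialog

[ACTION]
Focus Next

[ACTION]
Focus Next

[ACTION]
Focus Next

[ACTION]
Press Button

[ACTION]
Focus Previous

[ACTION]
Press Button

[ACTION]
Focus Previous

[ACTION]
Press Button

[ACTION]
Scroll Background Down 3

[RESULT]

The process maintains cached results concurrently. The
The architecture transforms cached results concurrentl
The system monitors data streams asynchronously. The a
The architecture transforms user sessions asynchronous
The pipeline generates database records efficiently. D
The process manages configuration files efficiently.  
The system manages thread pools concurrently.         
The algorithm implements memory allocations periodical
This module generates user sessions efficiently. The p
Error handling generates database records periodically
                                                      
                                                      
                                                      
                                                      
                                                      
                                                      
                                                      
                                                      
                                                      
                                                      
                                                      
                                                      


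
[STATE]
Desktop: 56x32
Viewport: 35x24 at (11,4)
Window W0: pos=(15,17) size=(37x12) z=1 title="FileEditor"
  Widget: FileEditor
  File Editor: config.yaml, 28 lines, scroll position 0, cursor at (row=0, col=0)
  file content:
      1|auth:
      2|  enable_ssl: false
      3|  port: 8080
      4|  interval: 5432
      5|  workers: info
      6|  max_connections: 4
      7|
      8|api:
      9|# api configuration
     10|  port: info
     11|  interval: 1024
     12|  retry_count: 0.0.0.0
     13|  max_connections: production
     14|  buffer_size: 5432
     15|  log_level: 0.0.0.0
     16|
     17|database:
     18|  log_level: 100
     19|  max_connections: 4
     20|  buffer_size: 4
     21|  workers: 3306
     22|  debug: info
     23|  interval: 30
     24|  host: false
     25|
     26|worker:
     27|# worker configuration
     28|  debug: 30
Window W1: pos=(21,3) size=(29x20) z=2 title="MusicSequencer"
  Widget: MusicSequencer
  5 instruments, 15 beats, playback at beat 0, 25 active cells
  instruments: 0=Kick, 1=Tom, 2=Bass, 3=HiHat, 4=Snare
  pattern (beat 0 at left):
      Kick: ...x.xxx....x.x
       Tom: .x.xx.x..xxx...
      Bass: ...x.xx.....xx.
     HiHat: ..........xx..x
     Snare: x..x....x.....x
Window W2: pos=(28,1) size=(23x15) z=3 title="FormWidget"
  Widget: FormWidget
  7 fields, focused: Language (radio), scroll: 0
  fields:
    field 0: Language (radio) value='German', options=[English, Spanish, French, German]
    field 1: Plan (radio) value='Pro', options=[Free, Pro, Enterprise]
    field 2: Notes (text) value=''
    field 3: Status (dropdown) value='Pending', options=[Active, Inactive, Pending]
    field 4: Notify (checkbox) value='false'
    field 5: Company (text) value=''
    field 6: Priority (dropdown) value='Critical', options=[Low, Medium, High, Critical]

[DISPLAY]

          ┃ Music┃> Language:   ( )
          ┠──────┃  Plan:       ( )
          ┃      ┃  Notes:      [  
          ┃  Kick┃  Status:     [Pe
          ┃   Tom┃  Notify:     [ ]
          ┃  Bass┃  Company:    [  
          ┃ HiHat┃  Priority:   [Cr
          ┃ Snare┃                 
          ┃      ┃                 
          ┃      ┃                 
          ┃      ┃                 
          ┃      ┗━━━━━━━━━━━━━━━━━
          ┃                        
    ┏━━━━━┃                        
    ┃ File┃                        
    ┠─────┃                        
    ┃█uth:┃                        
    ┃  ena┃                        
    ┃  por┗━━━━━━━━━━━━━━━━━━━━━━━━
    ┃  interval: 5432              
    ┃  workers: info               
    ┃  max_connections: 4          
    ┃                              
    ┃api:                          


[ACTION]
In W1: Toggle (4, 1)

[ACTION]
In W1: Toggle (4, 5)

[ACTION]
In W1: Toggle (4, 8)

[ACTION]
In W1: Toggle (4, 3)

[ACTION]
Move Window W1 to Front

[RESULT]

          ┃ MusicSequencer         
          ┠────────────────────────
          ┃      ▼12345678901234   
          ┃  Kick···█·███····█·█   
          ┃   Tom·█·██·█··███···   
          ┃  Bass···█·██·····██·   
          ┃ HiHat··········██··█   
          ┃ Snare██···█········█   
          ┃                        
          ┃                        
          ┃                        
          ┃                        
          ┃                        
    ┏━━━━━┃                        
    ┃ File┃                        
    ┠─────┃                        
    ┃█uth:┃                        
    ┃  ena┃                        
    ┃  por┗━━━━━━━━━━━━━━━━━━━━━━━━
    ┃  interval: 5432              
    ┃  workers: info               
    ┃  max_connections: 4          
    ┃                              
    ┃api:                          


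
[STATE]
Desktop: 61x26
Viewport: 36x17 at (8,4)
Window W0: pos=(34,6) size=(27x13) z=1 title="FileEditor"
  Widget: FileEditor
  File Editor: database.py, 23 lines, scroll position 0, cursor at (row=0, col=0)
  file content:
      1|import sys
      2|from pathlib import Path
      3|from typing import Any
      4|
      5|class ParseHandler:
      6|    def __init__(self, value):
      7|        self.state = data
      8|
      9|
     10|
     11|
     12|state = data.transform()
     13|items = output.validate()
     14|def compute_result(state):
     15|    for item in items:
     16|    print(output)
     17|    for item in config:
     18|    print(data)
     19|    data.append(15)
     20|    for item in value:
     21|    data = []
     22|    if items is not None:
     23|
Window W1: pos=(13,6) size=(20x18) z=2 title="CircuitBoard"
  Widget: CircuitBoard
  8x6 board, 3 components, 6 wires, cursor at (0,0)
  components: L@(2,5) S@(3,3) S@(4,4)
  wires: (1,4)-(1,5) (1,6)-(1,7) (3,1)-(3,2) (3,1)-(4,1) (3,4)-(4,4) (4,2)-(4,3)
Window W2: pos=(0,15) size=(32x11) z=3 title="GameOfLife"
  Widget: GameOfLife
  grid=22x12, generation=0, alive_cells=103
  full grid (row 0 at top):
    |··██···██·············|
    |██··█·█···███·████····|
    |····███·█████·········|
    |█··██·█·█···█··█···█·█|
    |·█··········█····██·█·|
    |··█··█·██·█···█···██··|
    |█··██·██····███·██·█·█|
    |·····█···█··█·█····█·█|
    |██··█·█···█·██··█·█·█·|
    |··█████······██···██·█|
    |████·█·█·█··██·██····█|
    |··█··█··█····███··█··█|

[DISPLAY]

                                    
                                    
     ┏━━━━━━━━━━━━━━━━━━┓ ┏━━━━━━━━━
     ┃ CircuitBoard     ┃ ┃ FileEdit
     ┠──────────────────┨ ┠─────────
     ┃   0 1 2 3 4 5 6 7┃ ┃█mport sy
     ┃0  [.]            ┃ ┃from path
     ┃                  ┃ ┃from typi
     ┃1                 ┃ ┃         
     ┃                  ┃ ┃class Par
     ┃2                 ┃ ┃    def _
━━━━━━━━━━━━━━━━━━━━━━━┓┃ ┃        s
Life                   ┃┃ ┃         
───────────────────────┨┃ ┃         
                       ┃┃ ┗━━━━━━━━━
·█···█··█···█·█        ┃┃           
·····█····██·█·        ┃┃           


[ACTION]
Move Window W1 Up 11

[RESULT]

     ┃0  [.]            ┃           
     ┃                  ┃           
     ┃1                 ┃ ┏━━━━━━━━━
     ┃                  ┃ ┃ FileEdit
     ┃2                 ┃ ┠─────────
     ┃                  ┃ ┃█mport sy
     ┃3       · ─ ·   S ┃ ┃from path
     ┃        │         ┃ ┃from typi
     ┃4       ·   · ─ · ┃ ┃         
     ┃                  ┃ ┃class Par
     ┃5                 ┃ ┃    def _
━━━━━━━━━━━━━━━━━━━━━━━┓┃ ┃        s
Life                   ┃┃ ┃         
───────────────────────┨┛ ┃         
                       ┃  ┗━━━━━━━━━
·█···█··█···█·█        ┃            
·····█····██·█·        ┃            


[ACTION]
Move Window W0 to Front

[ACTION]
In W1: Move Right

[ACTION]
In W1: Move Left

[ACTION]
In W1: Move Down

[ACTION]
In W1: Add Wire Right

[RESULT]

     ┃0                 ┃           
     ┃                  ┃           
     ┃1  [.]─ ·         ┃ ┏━━━━━━━━━
     ┃                  ┃ ┃ FileEdit
     ┃2                 ┃ ┠─────────
     ┃                  ┃ ┃█mport sy
     ┃3       · ─ ·   S ┃ ┃from path
     ┃        │         ┃ ┃from typi
     ┃4       ·   · ─ · ┃ ┃         
     ┃                  ┃ ┃class Par
     ┃5                 ┃ ┃    def _
━━━━━━━━━━━━━━━━━━━━━━━┓┃ ┃        s
Life                   ┃┃ ┃         
───────────────────────┨┛ ┃         
                       ┃  ┗━━━━━━━━━
·█···█··█···█·█        ┃            
·····█····██·█·        ┃            


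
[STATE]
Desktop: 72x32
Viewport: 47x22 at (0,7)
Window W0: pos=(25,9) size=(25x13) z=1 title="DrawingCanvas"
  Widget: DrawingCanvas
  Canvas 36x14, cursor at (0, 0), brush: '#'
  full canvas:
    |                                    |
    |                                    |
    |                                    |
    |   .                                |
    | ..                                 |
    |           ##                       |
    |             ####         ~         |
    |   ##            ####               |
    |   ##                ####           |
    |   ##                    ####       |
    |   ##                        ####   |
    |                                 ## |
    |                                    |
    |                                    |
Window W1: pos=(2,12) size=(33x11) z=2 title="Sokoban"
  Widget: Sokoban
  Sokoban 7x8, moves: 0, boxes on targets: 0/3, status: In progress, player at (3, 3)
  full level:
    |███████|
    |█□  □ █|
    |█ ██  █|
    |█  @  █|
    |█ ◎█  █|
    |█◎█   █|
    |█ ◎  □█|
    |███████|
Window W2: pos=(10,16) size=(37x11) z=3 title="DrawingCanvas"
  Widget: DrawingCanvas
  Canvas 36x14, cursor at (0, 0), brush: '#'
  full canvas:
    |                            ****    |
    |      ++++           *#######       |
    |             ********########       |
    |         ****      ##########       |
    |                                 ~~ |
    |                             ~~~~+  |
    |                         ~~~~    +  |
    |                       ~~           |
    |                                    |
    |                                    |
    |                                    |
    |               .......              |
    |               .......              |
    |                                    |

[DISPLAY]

                                               
                                               
                         ┏━━━━━━━━━━━━━━━━━━━━━
                         ┃ DrawingCanvas       
                         ┠─────────────────────
  ┏━━━━━━━━━━━━━━━━━━━━━━━━━━━━━━━┓            
  ┃ Sokoban                       ┃            
  ┠───────────────────────────────┨            
  ┃███████                        ┃            
  ┃█□  □ █┏━━━━━━━━━━━━━━━━━━━━━━━━━━━━━━━━━━━┓
  ┃█ ██  █┃ DrawingCanvas                     ┃
  ┃█  @  █┠───────────────────────────────────┨
  ┃█ ◎█  █┃+                           ****   ┃
  ┃█◎█   █┃      ++++           *#######      ┃
  ┃█ ◎  □█┃             ********########      ┃
  ┗━━━━━━━┃         ****      ##########      ┃
          ┃                                 ~~┃
          ┃                             ~~~~+ ┃
          ┃                         ~~~~    + ┃
          ┗━━━━━━━━━━━━━━━━━━━━━━━━━━━━━━━━━━━┛
                                               
                                               


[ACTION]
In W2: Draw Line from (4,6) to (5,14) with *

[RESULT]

                                               
                                               
                         ┏━━━━━━━━━━━━━━━━━━━━━
                         ┃ DrawingCanvas       
                         ┠─────────────────────
  ┏━━━━━━━━━━━━━━━━━━━━━━━━━━━━━━━┓            
  ┃ Sokoban                       ┃            
  ┠───────────────────────────────┨            
  ┃███████                        ┃            
  ┃█□  □ █┏━━━━━━━━━━━━━━━━━━━━━━━━━━━━━━━━━━━┓
  ┃█ ██  █┃ DrawingCanvas                     ┃
  ┃█  @  █┠───────────────────────────────────┨
  ┃█ ◎█  █┃+                           ****   ┃
  ┃█◎█   █┃      ++++           *#######      ┃
  ┃█ ◎  □█┃             ********########      ┃
  ┗━━━━━━━┃         ****      ##########      ┃
          ┃      *****                      ~~┃
          ┃           ****              ~~~~+ ┃
          ┃                         ~~~~    + ┃
          ┗━━━━━━━━━━━━━━━━━━━━━━━━━━━━━━━━━━━┛
                                               
                                               


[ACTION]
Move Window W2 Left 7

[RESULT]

                                               
                                               
                         ┏━━━━━━━━━━━━━━━━━━━━━
                         ┃ DrawingCanvas       
                         ┠─────────────────────
  ┏━━━━━━━━━━━━━━━━━━━━━━━━━━━━━━━┓            
  ┃ Sokoban                       ┃            
  ┠───────────────────────────────┨            
  ┃███████                        ┃            
  ┃┏━━━━━━━━━━━━━━━━━━━━━━━━━━━━━━━━━━━┓       
  ┃┃ DrawingCanvas                     ┃       
  ┃┠───────────────────────────────────┨###    
  ┃┃+                           ****   ┃   ####
  ┃┃      ++++           *#######      ┃       
  ┃┃             ********########      ┃━━━━━━━
  ┗┃         ****      ##########      ┃       
   ┃      *****                      ~~┃       
   ┃           ****              ~~~~+ ┃       
   ┃                         ~~~~    + ┃       
   ┗━━━━━━━━━━━━━━━━━━━━━━━━━━━━━━━━━━━┛       
                                               
                                               


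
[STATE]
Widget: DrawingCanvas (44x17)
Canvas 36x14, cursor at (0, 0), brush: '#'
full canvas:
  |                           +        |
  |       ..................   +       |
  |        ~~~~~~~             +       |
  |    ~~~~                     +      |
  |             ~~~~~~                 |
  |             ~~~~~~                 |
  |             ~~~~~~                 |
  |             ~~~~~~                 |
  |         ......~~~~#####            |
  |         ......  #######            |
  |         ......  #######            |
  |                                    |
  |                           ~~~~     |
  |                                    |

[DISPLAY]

+                          +                
       ..................   +               
        ~~~~~~~             +               
    ~~~~                     +              
             ~~~~~~                         
             ~~~~~~                         
             ~~~~~~                         
             ~~~~~~                         
         ......~~~~#####                    
         ......  #######                    
         ......  #######                    
                                            
                           ~~~~             
                                            
                                            
                                            
                                            


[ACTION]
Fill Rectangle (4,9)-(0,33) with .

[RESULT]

+        .........................          
       ...........................          
        ~.........................          
    ~~~~ .........................          
         .........................          
             ~~~~~~                         
             ~~~~~~                         
             ~~~~~~                         
         ......~~~~#####                    
         ......  #######                    
         ......  #######                    
                                            
                           ~~~~             
                                            
                                            
                                            
                                            


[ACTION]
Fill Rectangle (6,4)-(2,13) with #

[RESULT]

+        .........................          
       ...........................          
    ##########....................          
    ##########....................          
    ##########....................          
    ##########~~~~~                         
    ##########~~~~~                         
             ~~~~~~                         
         ......~~~~#####                    
         ......  #######                    
         ......  #######                    
                                            
                           ~~~~             
                                            
                                            
                                            
                                            


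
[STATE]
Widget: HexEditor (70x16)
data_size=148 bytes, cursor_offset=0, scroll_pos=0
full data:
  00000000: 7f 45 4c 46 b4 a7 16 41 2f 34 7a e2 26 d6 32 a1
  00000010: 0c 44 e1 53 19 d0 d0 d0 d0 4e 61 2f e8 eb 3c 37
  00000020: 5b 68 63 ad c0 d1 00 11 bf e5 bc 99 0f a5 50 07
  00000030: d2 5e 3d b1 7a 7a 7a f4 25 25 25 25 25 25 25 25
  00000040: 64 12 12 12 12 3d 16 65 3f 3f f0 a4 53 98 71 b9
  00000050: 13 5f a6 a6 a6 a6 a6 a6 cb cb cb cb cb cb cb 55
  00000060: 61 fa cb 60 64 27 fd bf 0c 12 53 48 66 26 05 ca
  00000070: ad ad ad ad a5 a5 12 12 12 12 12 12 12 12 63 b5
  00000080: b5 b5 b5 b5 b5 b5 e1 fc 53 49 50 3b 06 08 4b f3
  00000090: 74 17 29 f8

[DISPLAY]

00000000  7F 45 4c 46 b4 a7 16 41  2f 34 7a e2 26 d6 32 a1  |.ELF...A/
00000010  0c 44 e1 53 19 d0 d0 d0  d0 4e 61 2f e8 eb 3c 37  |.D.S.....
00000020  5b 68 63 ad c0 d1 00 11  bf e5 bc 99 0f a5 50 07  |[hc......
00000030  d2 5e 3d b1 7a 7a 7a f4  25 25 25 25 25 25 25 25  |.^=.zzz.%
00000040  64 12 12 12 12 3d 16 65  3f 3f f0 a4 53 98 71 b9  |d....=.e?
00000050  13 5f a6 a6 a6 a6 a6 a6  cb cb cb cb cb cb cb 55  |._.......
00000060  61 fa cb 60 64 27 fd bf  0c 12 53 48 66 26 05 ca  |a..`d'...
00000070  ad ad ad ad a5 a5 12 12  12 12 12 12 12 12 63 b5  |.........
00000080  b5 b5 b5 b5 b5 b5 e1 fc  53 49 50 3b 06 08 4b f3  |........S
00000090  74 17 29 f8                                       |t.).     
                                                                      
                                                                      
                                                                      
                                                                      
                                                                      
                                                                      


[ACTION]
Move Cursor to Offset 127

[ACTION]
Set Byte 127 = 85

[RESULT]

00000000  7f 45 4c 46 b4 a7 16 41  2f 34 7a e2 26 d6 32 a1  |.ELF...A/
00000010  0c 44 e1 53 19 d0 d0 d0  d0 4e 61 2f e8 eb 3c 37  |.D.S.....
00000020  5b 68 63 ad c0 d1 00 11  bf e5 bc 99 0f a5 50 07  |[hc......
00000030  d2 5e 3d b1 7a 7a 7a f4  25 25 25 25 25 25 25 25  |.^=.zzz.%
00000040  64 12 12 12 12 3d 16 65  3f 3f f0 a4 53 98 71 b9  |d....=.e?
00000050  13 5f a6 a6 a6 a6 a6 a6  cb cb cb cb cb cb cb 55  |._.......
00000060  61 fa cb 60 64 27 fd bf  0c 12 53 48 66 26 05 ca  |a..`d'...
00000070  ad ad ad ad a5 a5 12 12  12 12 12 12 12 12 63 85  |.........
00000080  b5 b5 b5 b5 b5 b5 e1 fc  53 49 50 3b 06 08 4b f3  |........S
00000090  74 17 29 f8                                       |t.).     
                                                                      
                                                                      
                                                                      
                                                                      
                                                                      
                                                                      


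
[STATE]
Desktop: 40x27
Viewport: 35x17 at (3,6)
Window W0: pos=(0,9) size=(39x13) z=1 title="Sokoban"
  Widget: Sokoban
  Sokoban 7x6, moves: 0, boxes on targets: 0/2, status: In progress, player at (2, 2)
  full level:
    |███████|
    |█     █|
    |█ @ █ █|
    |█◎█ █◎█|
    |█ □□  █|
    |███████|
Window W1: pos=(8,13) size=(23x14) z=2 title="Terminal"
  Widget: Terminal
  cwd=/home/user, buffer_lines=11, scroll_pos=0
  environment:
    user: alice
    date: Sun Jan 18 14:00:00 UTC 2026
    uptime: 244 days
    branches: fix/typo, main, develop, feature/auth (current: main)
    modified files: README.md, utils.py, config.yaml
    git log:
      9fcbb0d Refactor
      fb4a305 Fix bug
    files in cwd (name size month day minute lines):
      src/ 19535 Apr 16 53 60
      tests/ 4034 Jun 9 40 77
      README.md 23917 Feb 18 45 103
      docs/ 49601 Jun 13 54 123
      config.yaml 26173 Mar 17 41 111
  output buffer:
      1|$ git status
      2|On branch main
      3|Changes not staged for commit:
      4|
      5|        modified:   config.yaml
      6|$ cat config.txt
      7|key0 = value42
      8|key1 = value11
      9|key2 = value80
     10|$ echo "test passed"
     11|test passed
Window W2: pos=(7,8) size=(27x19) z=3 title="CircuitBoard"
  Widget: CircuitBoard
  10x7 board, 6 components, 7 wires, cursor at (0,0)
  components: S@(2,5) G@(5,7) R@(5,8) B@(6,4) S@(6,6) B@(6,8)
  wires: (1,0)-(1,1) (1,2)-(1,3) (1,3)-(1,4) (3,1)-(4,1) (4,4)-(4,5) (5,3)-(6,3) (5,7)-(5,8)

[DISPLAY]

                                   
                                   
    ┏━━━━━━━━━━━━━━━━━━━━━━━━━┓    
━━━━┃ CircuitBoard            ┃━━━━
okob┠─────────────────────────┨    
────┃   0 1 2 3 4 5 6 7 8 9   ┃────
████┃0  [.]                   ┃    
    ┃                         ┃    
@ █ ┃1   · ─ ·   · ─ · ─ ·    ┃    
█ █◎┃                         ┃    
□□  ┃2                       S┃    
████┃                         ┃    
ves:┃3       ·                ┃    
    ┃        │                ┃    
    ┃4       ·           · ─ ·┃    
━━━━┃                         ┃━━━━
    ┃5               ·        ┃    


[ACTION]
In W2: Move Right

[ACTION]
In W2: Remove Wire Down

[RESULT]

                                   
                                   
    ┏━━━━━━━━━━━━━━━━━━━━━━━━━┓    
━━━━┃ CircuitBoard            ┃━━━━
okob┠─────────────────────────┨    
────┃   0 1 2 3 4 5 6 7 8 9   ┃────
████┃0      [.]               ┃    
    ┃                         ┃    
@ █ ┃1   · ─ ·   · ─ · ─ ·    ┃    
█ █◎┃                         ┃    
□□  ┃2                       S┃    
████┃                         ┃    
ves:┃3       ·                ┃    
    ┃        │                ┃    
    ┃4       ·           · ─ ·┃    
━━━━┃                         ┃━━━━
    ┃5               ·        ┃    


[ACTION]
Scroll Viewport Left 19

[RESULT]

                                   
                                   
       ┏━━━━━━━━━━━━━━━━━━━━━━━━━┓ 
┏━━━━━━┃ CircuitBoard            ┃━
┃ Sokob┠─────────────────────────┨ 
┠──────┃   0 1 2 3 4 5 6 7 8 9   ┃─
┃██████┃0      [.]               ┃ 
┃█     ┃                         ┃ 
┃█ @ █ ┃1   · ─ ·   · ─ · ─ ·    ┃ 
┃█◎█ █◎┃                         ┃ 
┃█ □□  ┃2                       S┃ 
┃██████┃                         ┃ 
┃Moves:┃3       ·                ┃ 
┃      ┃        │                ┃ 
┃      ┃4       ·           · ─ ·┃ 
┗━━━━━━┃                         ┃━
       ┃5               ·        ┃ 


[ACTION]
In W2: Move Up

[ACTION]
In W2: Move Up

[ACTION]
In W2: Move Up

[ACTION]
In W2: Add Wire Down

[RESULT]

                                   
                                   
       ┏━━━━━━━━━━━━━━━━━━━━━━━━━┓ 
┏━━━━━━┃ CircuitBoard            ┃━
┃ Sokob┠─────────────────────────┨ 
┠──────┃   0 1 2 3 4 5 6 7 8 9   ┃─
┃██████┃0      [.]               ┃ 
┃█     ┃        │                ┃ 
┃█ @ █ ┃1   · ─ ·   · ─ · ─ ·    ┃ 
┃█◎█ █◎┃                         ┃ 
┃█ □□  ┃2                       S┃ 
┃██████┃                         ┃ 
┃Moves:┃3       ·                ┃ 
┃      ┃        │                ┃ 
┃      ┃4       ·           · ─ ·┃ 
┗━━━━━━┃                         ┃━
       ┃5               ·        ┃ 
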